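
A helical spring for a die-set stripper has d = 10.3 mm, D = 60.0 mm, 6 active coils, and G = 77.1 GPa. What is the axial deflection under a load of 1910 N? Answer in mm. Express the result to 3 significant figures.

k = Gd⁴/(8D³N_a) = (77.1×10³)(10.3⁴)/(8·60.0³·6) = 83.697 N/mm
δ = F/k = 1910 / 83.697 = 22.82 mm

22.8 mm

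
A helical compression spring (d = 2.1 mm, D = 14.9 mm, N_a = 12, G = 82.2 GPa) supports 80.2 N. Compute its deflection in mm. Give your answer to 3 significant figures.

15.9 mm

k = Gd⁴/(8D³N_a) = (82.2×10³)(2.1⁴)/(8·14.9³·12) = 5.0341 N/mm
δ = F/k = 80.2 / 5.0341 = 15.931 mm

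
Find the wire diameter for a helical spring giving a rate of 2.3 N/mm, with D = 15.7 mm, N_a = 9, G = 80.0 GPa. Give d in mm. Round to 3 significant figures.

1.68 mm

d = (8D³N_a·k / G)^(1/4) = (8·15.7³·9·2.3 / (80.0×10³))^0.25
  = (8.0107)^0.25 = 1.6824 mm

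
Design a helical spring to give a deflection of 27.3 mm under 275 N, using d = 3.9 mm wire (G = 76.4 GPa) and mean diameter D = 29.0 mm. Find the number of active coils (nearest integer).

9

Required rate k = F/δ = 275/27.3 = 10.073 N/mm
N_a = Gd⁴/(8D³k) = (76.4×10³ × 3.9⁴)/(8 × 29.0³ × 10.073)
    = 1.76747e+07 / 1.96541e+06 = 8.993 → 9 coils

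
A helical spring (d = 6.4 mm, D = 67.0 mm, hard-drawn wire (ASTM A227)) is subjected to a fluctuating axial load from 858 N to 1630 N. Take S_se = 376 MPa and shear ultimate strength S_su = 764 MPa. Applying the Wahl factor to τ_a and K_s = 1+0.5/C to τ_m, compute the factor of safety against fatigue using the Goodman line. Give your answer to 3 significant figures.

C = D/d = 67.0/6.4 = 10.4688; K_W = (4C−1)/(4C−4)+0.615/C = 1.1380; K_s = 1+0.5/C = 1.0478
F_a = (F_max−F_min)/2 = 386 N; F_m = (F_max+F_min)/2 = 1244 N
τ_a = K_W·8F_aD/(πd³) = 1.1380 × 251.22 = 285.88 MPa
τ_m = K_s·8F_mD/(πd³) = 1.0478 × 809.65 = 848.32 MPa
Goodman: 1/n_f = τ_a/S_se + τ_m/S_su = 285.88/376 + 848.32/764 = 0.76032 + 1.11036 = 1.8707
n_f = 1/1.8707 = 0.5346

0.535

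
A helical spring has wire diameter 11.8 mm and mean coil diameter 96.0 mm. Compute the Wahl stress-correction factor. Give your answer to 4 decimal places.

1.1807

C = D/d = 96.0/11.8 = 8.1356
K_W = (4C−1)/(4C−4) + 0.615/C = 31.542/28.542 + 0.0756 = 1.1807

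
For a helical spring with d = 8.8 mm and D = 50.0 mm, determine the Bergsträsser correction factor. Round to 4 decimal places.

C = D/d = 50.0/8.8 = 5.6818
K_B = (4C+2)/(4C−3) = 24.727/19.727 = 1.2535

1.2535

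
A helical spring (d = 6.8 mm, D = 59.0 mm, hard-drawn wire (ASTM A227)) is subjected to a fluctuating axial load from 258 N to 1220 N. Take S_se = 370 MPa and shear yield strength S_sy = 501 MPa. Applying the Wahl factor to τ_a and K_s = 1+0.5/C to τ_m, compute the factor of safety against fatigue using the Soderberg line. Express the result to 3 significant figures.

0.680

C = D/d = 59.0/6.8 = 8.6765; K_W = (4C−1)/(4C−4)+0.615/C = 1.1686; K_s = 1+0.5/C = 1.0576
F_a = (F_max−F_min)/2 = 481 N; F_m = (F_max+F_min)/2 = 739 N
τ_a = K_W·8F_aD/(πd³) = 1.1686 × 229.83 = 268.58 MPa
τ_m = K_s·8F_mD/(πd³) = 1.0576 × 353.11 = 373.46 MPa
Soderberg: 1/n_f = τ_a/S_se + τ_m/S_sy = 268.58/370 + 373.46/501 = 0.72589 + 0.74543 = 1.4713
n_f = 1/1.4713 = 0.6797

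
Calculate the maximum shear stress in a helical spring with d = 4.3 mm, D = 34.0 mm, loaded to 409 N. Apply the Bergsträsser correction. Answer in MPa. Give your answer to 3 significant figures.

Spring index C = D/d = 34.0/4.3 = 7.9070
K_B = (4C+2)/(4C−3) = 33.628/28.628 = 1.1747
τ₀ = 8FD/(πd³) = 8·409·34.0/(π·4.3³) = 111248/249.78 = 445.39 MPa
τ_max = K·τ₀ = 1.1747 × 445.39 = 523.18 MPa

523 MPa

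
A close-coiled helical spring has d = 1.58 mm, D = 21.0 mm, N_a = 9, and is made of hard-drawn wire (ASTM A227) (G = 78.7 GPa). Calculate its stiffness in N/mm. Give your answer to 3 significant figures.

0.736 N/mm

k = Gd⁴/(8D³N_a) = (78.7×10³ × 1.58⁴) / (8 × 21.0³ × 9)
  = 490459 / 666792 = 0.73555 N/mm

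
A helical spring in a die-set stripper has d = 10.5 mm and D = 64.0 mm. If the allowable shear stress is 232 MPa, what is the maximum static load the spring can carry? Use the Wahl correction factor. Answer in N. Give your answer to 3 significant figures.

1320 N

C = D/d = 64.0/10.5 = 6.0952
K_W = (4C−1)/(4C−4) + 0.615/C = 23.381/20.381 + 0.1009 = 1.2481
τ_max = K·8FD/(πd³) → F_max = τ_allow·πd³/(8DK)
F_max = 232·π·10.5³/(8·64.0·1.2481) = 8.4373e+05/639.02 = 1320.3 N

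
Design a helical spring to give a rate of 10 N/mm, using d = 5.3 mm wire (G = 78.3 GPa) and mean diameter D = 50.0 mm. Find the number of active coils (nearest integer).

6

N_a = Gd⁴/(8D³k) = (78.3×10³ × 5.3⁴)/(8 × 50.0³ × 10)
    = 6.17825e+07 / 1e+07 = 6.178 → 6 coils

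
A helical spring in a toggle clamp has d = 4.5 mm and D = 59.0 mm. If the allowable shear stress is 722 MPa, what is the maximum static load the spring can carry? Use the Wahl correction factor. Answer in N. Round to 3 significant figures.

C = D/d = 59.0/4.5 = 13.1111
K_W = (4C−1)/(4C−4) + 0.615/C = 51.444/48.444 + 0.0469 = 1.1088
τ_max = K·8FD/(πd³) → F_max = τ_allow·πd³/(8DK)
F_max = 722·π·4.5³/(8·59.0·1.1088) = 2.0669e+05/523.37 = 394.93 N

395 N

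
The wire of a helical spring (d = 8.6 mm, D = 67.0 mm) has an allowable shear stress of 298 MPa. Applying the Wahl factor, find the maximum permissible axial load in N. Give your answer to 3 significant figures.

934 N

C = D/d = 67.0/8.6 = 7.7907
K_W = (4C−1)/(4C−4) + 0.615/C = 30.163/27.163 + 0.0789 = 1.1894
τ_max = K·8FD/(πd³) → F_max = τ_allow·πd³/(8DK)
F_max = 298·π·8.6³/(8·67.0·1.1894) = 5.9547e+05/637.51 = 934.06 N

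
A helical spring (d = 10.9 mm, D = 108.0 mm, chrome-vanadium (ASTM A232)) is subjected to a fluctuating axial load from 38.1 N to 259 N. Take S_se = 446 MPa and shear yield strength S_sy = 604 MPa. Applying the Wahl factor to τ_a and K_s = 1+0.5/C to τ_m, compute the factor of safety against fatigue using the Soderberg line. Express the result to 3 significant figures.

C = D/d = 108.0/10.9 = 9.9083; K_W = (4C−1)/(4C−4)+0.615/C = 1.1463; K_s = 1+0.5/C = 1.0505
F_a = (F_max−F_min)/2 = 110.45 N; F_m = (F_max+F_min)/2 = 148.55 N
τ_a = K_W·8F_aD/(πd³) = 1.1463 × 23.456 = 26.886 MPa
τ_m = K_s·8F_mD/(πd³) = 1.0505 × 31.547 = 33.139 MPa
Soderberg: 1/n_f = τ_a/S_se + τ_m/S_sy = 26.886/446 + 33.139/604 = 0.06028 + 0.05487 = 0.11515
n_f = 1/0.11515 = 8.684

8.68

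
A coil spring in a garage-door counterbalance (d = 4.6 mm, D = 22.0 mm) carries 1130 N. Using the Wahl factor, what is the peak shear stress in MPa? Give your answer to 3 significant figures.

863 MPa

Spring index C = D/d = 22.0/4.6 = 4.7826
K_W = (4C−1)/(4C−4) + 0.615/C = 18.130/15.130 + 0.1286 = 1.3269
τ₀ = 8FD/(πd³) = 8·1130·22.0/(π·4.6³) = 198880/305.79 = 650.38 MPa
τ_max = K·τ₀ = 1.3269 × 650.38 = 862.97 MPa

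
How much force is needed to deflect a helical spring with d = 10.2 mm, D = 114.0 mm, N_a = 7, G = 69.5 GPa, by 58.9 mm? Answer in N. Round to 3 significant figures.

534 N

k = Gd⁴/(8D³N_a) = (69.5×10³)(10.2⁴)/(8·114.0³·7) = 9.0674 N/mm
F = k·δ = 9.0674 × 58.9 = 534.07 N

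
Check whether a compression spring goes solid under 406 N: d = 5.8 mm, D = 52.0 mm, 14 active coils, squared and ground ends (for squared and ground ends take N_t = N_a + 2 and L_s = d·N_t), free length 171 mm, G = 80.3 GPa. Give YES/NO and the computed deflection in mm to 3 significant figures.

k = Gd⁴/(8D³N_a) = (80.3×10³)(5.8⁴)/(8·52.0³·14) = 5.7703 N/mm
N_t = 16; L_s = 5.8·16 = 92.8 mm; δ_solid = L₀ − L_s = 171 − 92.8 = 78.2 mm
δ = F/k = 406/5.7703 = 70.36 mm
δ < δ_solid → spring does not go solid

NO, δ = 70.4 mm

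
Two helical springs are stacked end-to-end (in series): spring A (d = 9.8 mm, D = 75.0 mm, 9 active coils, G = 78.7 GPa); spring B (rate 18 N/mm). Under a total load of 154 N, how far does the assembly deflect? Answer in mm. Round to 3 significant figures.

k_A = Gd⁴/(8D³N_a) = (78.7×10³)(9.8⁴)/(8·75.0³·9) = 23.898 N/mm
Series: 1/k_eq = 1/23.898 + 1/18 = 0.0974; k_eq = 10.267 N/mm
δ = F/k_eq = 154/10.267 = 15 mm

15.0 mm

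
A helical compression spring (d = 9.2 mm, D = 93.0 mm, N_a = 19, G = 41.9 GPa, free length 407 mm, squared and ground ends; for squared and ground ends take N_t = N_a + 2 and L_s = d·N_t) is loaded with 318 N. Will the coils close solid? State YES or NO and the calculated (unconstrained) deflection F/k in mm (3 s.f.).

k = Gd⁴/(8D³N_a) = (41.9×10³)(9.2⁴)/(8·93.0³·19) = 2.4551 N/mm
N_t = 21; L_s = 9.2·21 = 193.2 mm; δ_solid = L₀ − L_s = 407 − 193.2 = 213.8 mm
δ = F/k = 318/2.4551 = 129.53 mm
δ < δ_solid → spring does not go solid

NO, δ = 130 mm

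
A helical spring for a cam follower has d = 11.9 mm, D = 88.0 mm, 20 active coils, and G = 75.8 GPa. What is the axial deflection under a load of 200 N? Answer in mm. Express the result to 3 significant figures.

14.3 mm

k = Gd⁴/(8D³N_a) = (75.8×10³)(11.9⁴)/(8·88.0³·20) = 13.941 N/mm
δ = F/k = 200 / 13.941 = 14.346 mm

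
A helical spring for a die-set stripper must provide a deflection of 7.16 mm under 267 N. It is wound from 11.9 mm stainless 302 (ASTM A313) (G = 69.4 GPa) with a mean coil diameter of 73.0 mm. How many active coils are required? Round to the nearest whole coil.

Required rate k = F/δ = 267/7.16 = 37.291 N/mm
N_a = Gd⁴/(8D³k) = (69.4×10³ × 11.9⁴)/(8 × 73.0³ × 37.291)
    = 1.39171e+09 / 1.16053e+08 = 11.99 → 12 coils

12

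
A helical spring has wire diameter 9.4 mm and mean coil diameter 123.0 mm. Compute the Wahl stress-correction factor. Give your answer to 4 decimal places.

C = D/d = 123.0/9.4 = 13.0851
K_W = (4C−1)/(4C−4) + 0.615/C = 51.340/48.340 + 0.0470 = 1.1091

1.1091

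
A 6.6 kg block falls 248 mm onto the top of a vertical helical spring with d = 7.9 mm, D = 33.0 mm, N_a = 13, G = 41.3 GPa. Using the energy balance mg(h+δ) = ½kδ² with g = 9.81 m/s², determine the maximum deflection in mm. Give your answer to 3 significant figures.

k = Gd⁴/(8D³N_a) = (41.3×10³)(7.9⁴)/(8·33.0³·13) = 43.041 N/mm
W = mg = 6.6 × 9.81 = 64.746 N
½kδ² − Wδ − Wh = 0 → δ = (W + √(W² + 2kWh))/k
δ = (64.746 + √(4192 + 1.38222e+06))/43.041 = (64.746 + 1177.5)/43.041 = 28.861 mm

28.9 mm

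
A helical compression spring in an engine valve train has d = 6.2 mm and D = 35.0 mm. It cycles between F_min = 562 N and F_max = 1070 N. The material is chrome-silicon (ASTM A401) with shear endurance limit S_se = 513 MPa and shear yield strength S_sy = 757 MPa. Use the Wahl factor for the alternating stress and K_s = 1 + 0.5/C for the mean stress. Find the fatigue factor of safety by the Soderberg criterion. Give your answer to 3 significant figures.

C = D/d = 35.0/6.2 = 5.6452; K_W = (4C−1)/(4C−4)+0.615/C = 1.2704; K_s = 1+0.5/C = 1.0886
F_a = (F_max−F_min)/2 = 254 N; F_m = (F_max+F_min)/2 = 816 N
τ_a = K_W·8F_aD/(πd³) = 1.2704 × 94.988 = 120.67 MPa
τ_m = K_s·8F_mD/(πd³) = 1.0886 × 305.16 = 332.19 MPa
Soderberg: 1/n_f = τ_a/S_se + τ_m/S_sy = 120.67/513 + 332.19/757 = 0.23523 + 0.43882 = 0.67405
n_f = 1/0.67405 = 1.484

1.48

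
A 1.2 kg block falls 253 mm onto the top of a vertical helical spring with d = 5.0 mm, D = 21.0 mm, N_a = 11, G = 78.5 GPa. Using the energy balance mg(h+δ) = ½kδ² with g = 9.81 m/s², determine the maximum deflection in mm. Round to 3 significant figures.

k = Gd⁴/(8D³N_a) = (78.5×10³)(5.0⁴)/(8·21.0³·11) = 60.202 N/mm
W = mg = 1.2 × 9.81 = 11.772 N
½kδ² − Wδ − Wh = 0 → δ = (W + √(W² + 2kWh))/k
δ = (11.772 + √(138.58 + 358600))/60.202 = (11.772 + 598.95)/60.202 = 10.145 mm

10.1 mm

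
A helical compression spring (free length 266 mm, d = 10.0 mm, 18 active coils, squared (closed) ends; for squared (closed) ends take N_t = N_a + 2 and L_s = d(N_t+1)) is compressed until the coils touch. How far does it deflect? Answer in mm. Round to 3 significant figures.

56.0 mm

N_t = 20; L_s = 10.0·21 = 210 mm
δ_solid = L₀ − L_s = 266 − 210 = 56 mm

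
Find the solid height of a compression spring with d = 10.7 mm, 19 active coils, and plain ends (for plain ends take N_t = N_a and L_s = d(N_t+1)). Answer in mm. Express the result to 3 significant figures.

214 mm

plain ends: N_t = N_a = 19
L_s = d·(N_t+1) = 10.7 × 20 = 214 mm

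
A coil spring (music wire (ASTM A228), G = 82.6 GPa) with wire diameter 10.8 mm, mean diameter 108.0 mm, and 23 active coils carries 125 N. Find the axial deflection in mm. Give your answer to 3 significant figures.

k = Gd⁴/(8D³N_a) = (82.6×10³)(10.8⁴)/(8·108.0³·23) = 4.8483 N/mm
δ = F/k = 125 / 4.8483 = 25.782 mm

25.8 mm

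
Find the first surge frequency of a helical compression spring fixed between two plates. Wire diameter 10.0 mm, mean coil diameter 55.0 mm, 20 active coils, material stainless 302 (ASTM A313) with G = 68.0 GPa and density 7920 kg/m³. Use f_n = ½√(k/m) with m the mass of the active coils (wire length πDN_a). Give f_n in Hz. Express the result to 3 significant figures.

k = Gd⁴/(8D³N_a) = (68.0×10³)(10.0⁴)/(8·55.0³·20) = 25.545 N/mm = 25545 N/m
Wire length L = πDN_a = π·55.0·20 = 3455.8 mm
m = ρ·(πd²/4)·L = 7920 × 78.54×10⁻⁶ m² × 3.4558 m = 2.1496 kg
f_n = ½√(k/m) = 0.5·√(25545/2.1496) = 0.5·√(11883) = 54.506 Hz

54.5 Hz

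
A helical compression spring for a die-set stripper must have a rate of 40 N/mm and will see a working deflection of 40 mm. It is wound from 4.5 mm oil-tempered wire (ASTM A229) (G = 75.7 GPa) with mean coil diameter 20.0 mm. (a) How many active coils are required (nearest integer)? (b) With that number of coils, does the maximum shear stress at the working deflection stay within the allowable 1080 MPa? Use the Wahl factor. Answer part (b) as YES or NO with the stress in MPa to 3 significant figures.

N_a = Gd⁴/(8D³k) = (75.7×10³)(4.5⁴)/(8·20.0³·40) = 12.13 → N_a = 12
Actual rate k = Gd⁴/(8D³·12) = 40.419 N/mm
Working load F = kδ = 40.419·40 = 1616.8 N
C = 20.0/4.5 = 4.4444; K_W = (4C−1)/(4C−4)+0.615/C = 1.3561
τ_max = K_W·8FD/(πd³) = 1.3561·903.6 = 1225.4 MPa
τ_max > 1080 MPa → exceeds allowable

(a) 12 coils; (b) NO, τ_max = 1230 MPa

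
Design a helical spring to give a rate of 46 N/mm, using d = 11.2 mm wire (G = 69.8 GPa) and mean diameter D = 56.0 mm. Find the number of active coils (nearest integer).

N_a = Gd⁴/(8D³k) = (69.8×10³ × 11.2⁴)/(8 × 56.0³ × 46)
    = 1.09832e+09 / 6.46267e+07 = 16.99 → 17 coils

17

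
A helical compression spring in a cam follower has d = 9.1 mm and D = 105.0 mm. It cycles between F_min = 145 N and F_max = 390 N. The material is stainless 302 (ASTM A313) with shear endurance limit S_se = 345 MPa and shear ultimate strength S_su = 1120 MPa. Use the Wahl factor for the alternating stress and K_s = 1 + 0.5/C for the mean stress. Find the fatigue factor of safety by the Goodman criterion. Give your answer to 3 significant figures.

4.35

C = D/d = 105.0/9.1 = 11.5385; K_W = (4C−1)/(4C−4)+0.615/C = 1.1245; K_s = 1+0.5/C = 1.0433
F_a = (F_max−F_min)/2 = 122.5 N; F_m = (F_max+F_min)/2 = 267.5 N
τ_a = K_W·8F_aD/(πd³) = 1.1245 × 43.465 = 48.875 MPa
τ_m = K_s·8F_mD/(πd³) = 1.0433 × 94.914 = 99.027 MPa
Goodman: 1/n_f = τ_a/S_se + τ_m/S_su = 48.875/345 + 99.027/1120 = 0.14167 + 0.08842 = 0.23008
n_f = 1/0.23008 = 4.346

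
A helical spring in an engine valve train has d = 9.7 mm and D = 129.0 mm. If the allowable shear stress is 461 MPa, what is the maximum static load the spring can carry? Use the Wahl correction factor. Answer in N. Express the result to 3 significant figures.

1160 N

C = D/d = 129.0/9.7 = 13.2990
K_W = (4C−1)/(4C−4) + 0.615/C = 52.196/49.196 + 0.0462 = 1.1072
τ_max = K·8FD/(πd³) → F_max = τ_allow·πd³/(8DK)
F_max = 461·π·9.7³/(8·129.0·1.1072) = 1.3218e+06/1142.7 = 1156.8 N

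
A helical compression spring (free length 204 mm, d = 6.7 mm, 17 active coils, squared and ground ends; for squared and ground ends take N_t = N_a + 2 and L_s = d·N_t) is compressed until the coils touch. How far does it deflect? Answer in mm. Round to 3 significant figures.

76.7 mm

N_t = 19; L_s = 6.7·19 = 127.3 mm
δ_solid = L₀ − L_s = 204 − 127.3 = 76.7 mm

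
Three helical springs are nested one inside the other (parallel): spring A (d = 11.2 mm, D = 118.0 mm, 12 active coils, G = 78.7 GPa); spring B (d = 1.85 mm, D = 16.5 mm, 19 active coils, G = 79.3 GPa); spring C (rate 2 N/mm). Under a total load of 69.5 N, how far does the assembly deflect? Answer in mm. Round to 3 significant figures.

6.20 mm

k_A = Gd⁴/(8D³N_a) = (78.7×10³)(11.2⁴)/(8·118.0³·12) = 7.8511 N/mm
k_B = Gd⁴/(8D³N_a) = (79.3×10³)(1.85⁴)/(8·16.5³·19) = 1.3604 N/mm
Parallel: k_eq = 7.8511 + 1.3604 + 2 = 11.211 N/mm
δ = F/k_eq = 69.5/11.211 = 6.199 mm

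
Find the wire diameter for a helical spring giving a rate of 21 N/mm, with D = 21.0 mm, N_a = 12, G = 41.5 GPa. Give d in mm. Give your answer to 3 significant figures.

4.61 mm

d = (8D³N_a·k / G)^(1/4) = (8·21.0³·12·21 / (41.5×10³))^0.25
  = (449.88)^0.25 = 4.6055 mm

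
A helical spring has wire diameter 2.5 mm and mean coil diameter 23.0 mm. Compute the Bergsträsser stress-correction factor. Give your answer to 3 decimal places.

1.148

C = D/d = 23.0/2.5 = 9.2000
K_B = (4C+2)/(4C−3) = 38.800/33.800 = 1.1479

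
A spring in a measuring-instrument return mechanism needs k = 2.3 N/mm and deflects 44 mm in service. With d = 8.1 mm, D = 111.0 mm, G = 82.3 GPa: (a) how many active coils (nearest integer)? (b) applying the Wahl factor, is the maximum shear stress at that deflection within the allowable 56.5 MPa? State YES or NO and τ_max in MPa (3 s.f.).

N_a = Gd⁴/(8D³k) = (82.3×10³)(8.1⁴)/(8·111.0³·2.3) = 14.08 → N_a = 14
Actual rate k = Gd⁴/(8D³·14) = 2.3129 N/mm
Working load F = kδ = 2.3129·44 = 101.77 N
C = 111.0/8.1 = 13.7037; K_W = (4C−1)/(4C−4)+0.615/C = 1.1039
τ_max = K_W·8FD/(πd³) = 1.1039·54.127 = 59.752 MPa
τ_max > 56.5 MPa → exceeds allowable

(a) 14 coils; (b) NO, τ_max = 59.8 MPa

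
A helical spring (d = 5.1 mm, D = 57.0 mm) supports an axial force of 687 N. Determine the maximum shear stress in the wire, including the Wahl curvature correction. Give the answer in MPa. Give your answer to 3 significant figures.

848 MPa

Spring index C = D/d = 57.0/5.1 = 11.1765
K_W = (4C−1)/(4C−4) + 0.615/C = 43.706/40.706 + 0.0550 = 1.1287
τ₀ = 8FD/(πd³) = 8·687·57.0/(π·5.1³) = 313272/416.74 = 751.73 MPa
τ_max = K·τ₀ = 1.1287 × 751.73 = 848.5 MPa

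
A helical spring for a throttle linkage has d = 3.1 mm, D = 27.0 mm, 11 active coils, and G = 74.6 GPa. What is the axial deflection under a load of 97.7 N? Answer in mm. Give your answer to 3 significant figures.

24.6 mm

k = Gd⁴/(8D³N_a) = (74.6×10³)(3.1⁴)/(8·27.0³·11) = 3.9775 N/mm
δ = F/k = 97.7 / 3.9775 = 24.563 mm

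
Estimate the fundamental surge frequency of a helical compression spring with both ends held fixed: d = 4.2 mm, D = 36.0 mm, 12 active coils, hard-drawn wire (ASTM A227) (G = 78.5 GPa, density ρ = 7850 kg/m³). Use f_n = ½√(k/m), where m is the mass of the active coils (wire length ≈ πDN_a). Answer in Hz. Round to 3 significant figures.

96.1 Hz

k = Gd⁴/(8D³N_a) = (78.5×10³)(4.2⁴)/(8·36.0³·12) = 5.4537 N/mm = 5453.7 N/m
Wire length L = πDN_a = π·36.0·12 = 1357.2 mm
m = ρ·(πd²/4)·L = 7850 × 13.854×10⁻⁶ m² × 1.3572 m = 0.1476 kg
f_n = ½√(k/m) = 0.5·√(5453.7/0.1476) = 0.5·√(36948) = 96.11 Hz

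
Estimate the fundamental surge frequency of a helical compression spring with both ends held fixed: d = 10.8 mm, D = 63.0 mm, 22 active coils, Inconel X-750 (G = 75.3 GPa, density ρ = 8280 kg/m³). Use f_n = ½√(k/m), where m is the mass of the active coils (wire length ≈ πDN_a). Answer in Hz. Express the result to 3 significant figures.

k = Gd⁴/(8D³N_a) = (75.3×10³)(10.8⁴)/(8·63.0³·22) = 23.279 N/mm = 23279 N/m
Wire length L = πDN_a = π·63.0·22 = 4354.2 mm
m = ρ·(πd²/4)·L = 8280 × 91.609×10⁻⁶ m² × 4.3542 m = 3.3028 kg
f_n = ½√(k/m) = 0.5·√(23279/3.3028) = 0.5·√(7048.1) = 41.977 Hz

42.0 Hz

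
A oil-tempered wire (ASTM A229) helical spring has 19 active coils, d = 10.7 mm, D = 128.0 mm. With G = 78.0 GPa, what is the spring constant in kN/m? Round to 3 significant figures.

3.21 kN/m

k = Gd⁴/(8D³N_a) = (78.0×10³ × 10.7⁴) / (8 × 128.0³ × 19)
  = 1.02242e+09 / 3.18767e+08 = 3.2074 N/mm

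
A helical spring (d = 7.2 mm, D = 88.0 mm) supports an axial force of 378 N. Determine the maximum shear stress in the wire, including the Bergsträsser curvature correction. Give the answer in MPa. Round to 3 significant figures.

252 MPa

Spring index C = D/d = 88.0/7.2 = 12.2222
K_B = (4C+2)/(4C−3) = 50.889/45.889 = 1.1090
τ₀ = 8FD/(πd³) = 8·378·88.0/(π·7.2³) = 266112/1172.6 = 226.94 MPa
τ_max = K·τ₀ = 1.1090 × 226.94 = 251.67 MPa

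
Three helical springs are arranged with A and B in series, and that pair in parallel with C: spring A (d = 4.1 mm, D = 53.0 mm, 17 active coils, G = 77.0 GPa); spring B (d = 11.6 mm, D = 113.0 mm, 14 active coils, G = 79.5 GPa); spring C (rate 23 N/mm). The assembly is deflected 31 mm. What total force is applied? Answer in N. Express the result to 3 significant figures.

k_A = Gd⁴/(8D³N_a) = (77.0×10³)(4.1⁴)/(8·53.0³·17) = 1.0746 N/mm
k_B = Gd⁴/(8D³N_a) = (79.5×10³)(11.6⁴)/(8·113.0³·14) = 8.9073 N/mm
Springs A,B series: k_AB = 1/(1/1.0746+1/8.9073) = 0.95894 N/mm; parallel with C: k_eq = 0.95894+23 = 23.959 N/mm
F = k_eq·δ = 23.959·31 = 742.73 N

743 N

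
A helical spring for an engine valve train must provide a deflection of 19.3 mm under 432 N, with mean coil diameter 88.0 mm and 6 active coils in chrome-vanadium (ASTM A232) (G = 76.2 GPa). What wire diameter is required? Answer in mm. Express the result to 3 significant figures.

Required rate k = F/δ = 432/19.3 = 22.383 N/mm
d = (8D³N_a·k / G)^(1/4) = (8·88.0³·6·22.383 / (76.2×10³))^0.25
  = (9608.6)^0.25 = 9.9007 mm

9.90 mm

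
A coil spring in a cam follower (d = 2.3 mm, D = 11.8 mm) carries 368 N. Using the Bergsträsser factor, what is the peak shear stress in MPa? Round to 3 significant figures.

1170 MPa

Spring index C = D/d = 11.8/2.3 = 5.1304
K_B = (4C+2)/(4C−3) = 22.522/17.522 = 1.2854
τ₀ = 8FD/(πd³) = 8·368·11.8/(π·2.3³) = 34739.2/38.224 = 908.84 MPa
τ_max = K·τ₀ = 1.2854 × 908.84 = 1168.2 MPa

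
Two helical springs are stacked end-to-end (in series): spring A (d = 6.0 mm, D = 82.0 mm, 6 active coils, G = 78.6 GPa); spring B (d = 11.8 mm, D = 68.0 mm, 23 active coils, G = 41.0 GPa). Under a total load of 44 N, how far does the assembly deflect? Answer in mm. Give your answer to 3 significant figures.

14.6 mm

k_A = Gd⁴/(8D³N_a) = (78.6×10³)(6.0⁴)/(8·82.0³·6) = 3.849 N/mm
k_B = Gd⁴/(8D³N_a) = (41.0×10³)(11.8⁴)/(8·68.0³·23) = 13.739 N/mm
Series: 1/k_eq = 1/3.849 + 1/13.739 = 0.33259; k_eq = 3.0067 N/mm
δ = F/k_eq = 44/3.0067 = 14.634 mm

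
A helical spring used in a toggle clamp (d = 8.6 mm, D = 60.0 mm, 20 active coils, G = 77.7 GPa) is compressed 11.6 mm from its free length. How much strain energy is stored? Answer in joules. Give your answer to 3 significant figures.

0.827 J

k = Gd⁴/(8D³N_a) = (77.7×10³)(8.6⁴)/(8·60.0³·20) = 12.298 N/mm
U = ½kδ² = 0.5 × 12.298 × 11.6² = 827.42 N·mm = 0.82742 J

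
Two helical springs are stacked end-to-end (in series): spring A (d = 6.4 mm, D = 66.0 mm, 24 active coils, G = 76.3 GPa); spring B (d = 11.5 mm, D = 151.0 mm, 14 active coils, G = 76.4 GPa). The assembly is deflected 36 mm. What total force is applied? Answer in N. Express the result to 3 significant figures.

k_A = Gd⁴/(8D³N_a) = (76.3×10³)(6.4⁴)/(8·66.0³·24) = 2.3191 N/mm
k_B = Gd⁴/(8D³N_a) = (76.4×10³)(11.5⁴)/(8·151.0³·14) = 3.4653 N/mm
Series: 1/k_eq = 1/2.3191 + 1/3.4653 = 0.71979; k_eq = 1.3893 N/mm
F = k_eq·δ = 1.3893·36 = 50.015 N

50.0 N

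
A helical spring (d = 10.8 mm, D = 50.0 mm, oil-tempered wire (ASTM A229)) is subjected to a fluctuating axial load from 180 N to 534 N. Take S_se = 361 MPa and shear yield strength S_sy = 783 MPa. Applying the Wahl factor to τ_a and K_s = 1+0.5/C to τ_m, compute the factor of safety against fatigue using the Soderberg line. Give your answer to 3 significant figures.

C = D/d = 50.0/10.8 = 4.6296; K_W = (4C−1)/(4C−4)+0.615/C = 1.3395; K_s = 1+0.5/C = 1.1080
F_a = (F_max−F_min)/2 = 177 N; F_m = (F_max+F_min)/2 = 357 N
τ_a = K_W·8F_aD/(πd³) = 1.3395 × 17.89 = 23.963 MPa
τ_m = K_s·8F_mD/(πd³) = 1.1080 × 36.083 = 39.98 MPa
Soderberg: 1/n_f = τ_a/S_se + τ_m/S_sy = 23.963/361 + 39.98/783 = 0.06638 + 0.05106 = 0.11744
n_f = 1/0.11744 = 8.515

8.51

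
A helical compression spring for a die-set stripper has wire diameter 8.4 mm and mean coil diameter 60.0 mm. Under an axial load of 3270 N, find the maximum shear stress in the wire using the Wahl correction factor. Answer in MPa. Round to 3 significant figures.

Spring index C = D/d = 60.0/8.4 = 7.1429
K_W = (4C−1)/(4C−4) + 0.615/C = 27.571/24.571 + 0.0861 = 1.2082
τ₀ = 8FD/(πd³) = 8·3270·60.0/(π·8.4³) = 1.5696e+06/1862 = 842.95 MPa
τ_max = K·τ₀ = 1.2082 × 842.95 = 1018.4 MPa

1020 MPa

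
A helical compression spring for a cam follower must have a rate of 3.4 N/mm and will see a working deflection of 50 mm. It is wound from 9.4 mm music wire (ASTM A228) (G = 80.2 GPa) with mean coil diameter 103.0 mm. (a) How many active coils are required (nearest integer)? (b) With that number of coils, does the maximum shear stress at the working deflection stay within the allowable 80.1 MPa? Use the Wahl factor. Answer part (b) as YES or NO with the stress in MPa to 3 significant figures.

N_a = Gd⁴/(8D³k) = (80.2×10³)(9.4⁴)/(8·103.0³·3.4) = 21.07 → N_a = 21
Actual rate k = Gd⁴/(8D³·21) = 3.4109 N/mm
Working load F = kδ = 3.4109·50 = 170.54 N
C = 103.0/9.4 = 10.9574; K_W = (4C−1)/(4C−4)+0.615/C = 1.1314
τ_max = K_W·8FD/(πd³) = 1.1314·53.855 = 60.934 MPa
τ_max ≤ 80.1 MPa → acceptable

(a) 21 coils; (b) YES, τ_max = 60.9 MPa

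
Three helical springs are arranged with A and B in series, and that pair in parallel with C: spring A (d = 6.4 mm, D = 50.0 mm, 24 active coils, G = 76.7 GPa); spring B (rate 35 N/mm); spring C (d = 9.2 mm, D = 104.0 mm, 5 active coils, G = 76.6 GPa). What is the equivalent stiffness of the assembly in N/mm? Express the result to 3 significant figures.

k_A = Gd⁴/(8D³N_a) = (76.7×10³)(6.4⁴)/(8·50.0³·24) = 5.3617 N/mm
k_C = Gd⁴/(8D³N_a) = (76.6×10³)(9.2⁴)/(8·104.0³·5) = 12.196 N/mm
Springs A,B series: k_AB = 1/(1/5.3617+1/35) = 4.6495 N/mm; parallel with C: k_eq = 4.6495+12.196 = 16.846 N/mm

16.8 N/mm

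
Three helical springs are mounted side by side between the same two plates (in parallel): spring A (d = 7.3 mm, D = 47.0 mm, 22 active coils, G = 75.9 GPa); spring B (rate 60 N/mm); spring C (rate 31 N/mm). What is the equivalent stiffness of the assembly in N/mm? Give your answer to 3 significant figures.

103 N/mm

k_A = Gd⁴/(8D³N_a) = (75.9×10³)(7.3⁴)/(8·47.0³·22) = 11.796 N/mm
Parallel: k_eq = 11.796 + 60 + 31 = 102.8 N/mm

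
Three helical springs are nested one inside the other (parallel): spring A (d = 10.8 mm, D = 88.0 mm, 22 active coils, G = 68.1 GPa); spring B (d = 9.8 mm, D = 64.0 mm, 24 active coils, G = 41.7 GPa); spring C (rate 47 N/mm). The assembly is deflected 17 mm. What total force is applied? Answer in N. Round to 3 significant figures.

1060 N

k_A = Gd⁴/(8D³N_a) = (68.1×10³)(10.8⁴)/(8·88.0³·22) = 7.7247 N/mm
k_B = Gd⁴/(8D³N_a) = (41.7×10³)(9.8⁴)/(8·64.0³·24) = 7.6419 N/mm
Parallel: k_eq = 7.7247 + 7.6419 + 47 = 62.367 N/mm
F = k_eq·δ = 62.367·17 = 1060.2 N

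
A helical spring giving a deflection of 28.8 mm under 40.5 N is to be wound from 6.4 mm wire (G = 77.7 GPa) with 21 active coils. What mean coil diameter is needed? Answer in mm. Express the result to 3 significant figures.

Required rate k = F/δ = 40.5/28.8 = 1.4062 N/mm
D = (Gd⁴/(8N_a·k))^(1/3) = (77.7×10³·6.4⁴/(8·21·1.4062))^(1/3)
  = (551784)^(1/3) = 82.0206 mm

82.0 mm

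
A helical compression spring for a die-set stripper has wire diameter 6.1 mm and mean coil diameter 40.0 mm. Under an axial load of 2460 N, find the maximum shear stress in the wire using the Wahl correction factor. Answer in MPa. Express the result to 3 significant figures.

Spring index C = D/d = 40.0/6.1 = 6.5574
K_W = (4C−1)/(4C−4) + 0.615/C = 25.230/22.230 + 0.0938 = 1.2287
τ₀ = 8FD/(πd³) = 8·2460·40.0/(π·6.1³) = 787200/713.08 = 1103.9 MPa
τ_max = K·τ₀ = 1.2287 × 1103.9 = 1356.5 MPa

1360 MPa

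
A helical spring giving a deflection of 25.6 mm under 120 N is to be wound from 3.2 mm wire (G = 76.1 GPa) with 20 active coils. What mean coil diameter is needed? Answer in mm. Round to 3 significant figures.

Required rate k = F/δ = 120/25.6 = 4.6875 N/mm
D = (Gd⁴/(8N_a·k))^(1/3) = (76.1×10³·3.2⁴/(8·20·4.6875))^(1/3)
  = (10639.6)^(1/3) = 21.9942 mm

22.0 mm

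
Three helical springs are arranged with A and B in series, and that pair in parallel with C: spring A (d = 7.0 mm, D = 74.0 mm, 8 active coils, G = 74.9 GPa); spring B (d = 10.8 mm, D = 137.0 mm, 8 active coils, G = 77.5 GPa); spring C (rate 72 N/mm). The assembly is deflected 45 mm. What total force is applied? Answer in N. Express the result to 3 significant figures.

3390 N

k_A = Gd⁴/(8D³N_a) = (74.9×10³)(7.0⁴)/(8·74.0³·8) = 6.9342 N/mm
k_B = Gd⁴/(8D³N_a) = (77.5×10³)(10.8⁴)/(8·137.0³·8) = 6.407 N/mm
Springs A,B series: k_AB = 1/(1/6.9342+1/6.407) = 3.3301 N/mm; parallel with C: k_eq = 3.3301+72 = 75.33 N/mm
F = k_eq·δ = 75.33·45 = 3389.9 N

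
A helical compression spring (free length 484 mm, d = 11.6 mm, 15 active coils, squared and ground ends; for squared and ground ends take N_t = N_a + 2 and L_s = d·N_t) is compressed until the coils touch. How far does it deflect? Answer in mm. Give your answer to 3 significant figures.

N_t = 17; L_s = 11.6·17 = 197.2 mm
δ_solid = L₀ − L_s = 484 − 197.2 = 286.8 mm

287 mm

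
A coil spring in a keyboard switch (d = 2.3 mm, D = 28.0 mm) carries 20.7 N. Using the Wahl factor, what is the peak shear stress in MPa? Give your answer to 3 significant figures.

Spring index C = D/d = 28.0/2.3 = 12.1739
K_W = (4C−1)/(4C−4) + 0.615/C = 47.696/44.696 + 0.0505 = 1.1176
τ₀ = 8FD/(πd³) = 8·20.7·28.0/(π·2.3³) = 4636.8/38.224 = 121.31 MPa
τ_max = K·τ₀ = 1.1176 × 121.31 = 135.58 MPa

136 MPa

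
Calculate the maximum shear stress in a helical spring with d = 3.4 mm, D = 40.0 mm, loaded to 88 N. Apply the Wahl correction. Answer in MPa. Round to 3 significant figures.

Spring index C = D/d = 40.0/3.4 = 11.7647
K_W = (4C−1)/(4C−4) + 0.615/C = 46.059/43.059 + 0.0523 = 1.1219
τ₀ = 8FD/(πd³) = 8·88·40.0/(π·3.4³) = 28160/123.48 = 228.06 MPa
τ_max = K·τ₀ = 1.1219 × 228.06 = 255.87 MPa

256 MPa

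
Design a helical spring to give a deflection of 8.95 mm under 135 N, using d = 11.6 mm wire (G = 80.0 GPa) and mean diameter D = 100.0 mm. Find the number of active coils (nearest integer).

Required rate k = F/δ = 135/8.95 = 15.084 N/mm
N_a = Gd⁴/(8D³k) = (80.0×10³ × 11.6⁴)/(8 × 100.0³ × 15.084)
    = 1.44851e+09 / 1.2067e+08 = 12 → 12 coils

12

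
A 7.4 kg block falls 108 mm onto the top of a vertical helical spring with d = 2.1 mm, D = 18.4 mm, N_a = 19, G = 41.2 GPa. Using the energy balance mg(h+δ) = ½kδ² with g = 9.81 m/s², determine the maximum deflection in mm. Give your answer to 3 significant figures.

k = Gd⁴/(8D³N_a) = (41.2×10³)(2.1⁴)/(8·18.4³·19) = 0.84621 N/mm
W = mg = 7.4 × 9.81 = 72.594 N
½kδ² − Wδ − Wh = 0 → δ = (W + √(W² + 2kWh))/k
δ = (72.594 + √(5269.9 + 13268.8))/0.84621 = (72.594 + 136.16)/0.84621 = 246.69 mm

247 mm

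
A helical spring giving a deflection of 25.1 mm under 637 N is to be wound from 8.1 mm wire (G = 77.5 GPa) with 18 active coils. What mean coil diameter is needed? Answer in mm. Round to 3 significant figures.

Required rate k = F/δ = 637/25.1 = 25.378 N/mm
D = (Gd⁴/(8N_a·k))^(1/3) = (77.5×10³·8.1⁴/(8·18·25.378))^(1/3)
  = (91288)^(1/3) = 45.0268 mm

45.0 mm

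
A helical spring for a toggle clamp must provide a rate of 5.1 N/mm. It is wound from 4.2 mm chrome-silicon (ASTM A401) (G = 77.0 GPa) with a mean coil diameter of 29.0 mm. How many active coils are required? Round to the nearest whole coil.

N_a = Gd⁴/(8D³k) = (77.0×10³ × 4.2⁴)/(8 × 29.0³ × 5.1)
    = 2.39601e+07 / 995071 = 24.08 → 24 coils

24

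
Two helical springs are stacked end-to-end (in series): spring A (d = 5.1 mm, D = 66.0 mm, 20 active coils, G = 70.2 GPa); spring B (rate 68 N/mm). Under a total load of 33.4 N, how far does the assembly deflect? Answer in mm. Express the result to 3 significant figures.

k_A = Gd⁴/(8D³N_a) = (70.2×10³)(5.1⁴)/(8·66.0³·20) = 1.0324 N/mm
Series: 1/k_eq = 1/1.0324 + 1/68 = 0.98328; k_eq = 1.017 N/mm
δ = F/k_eq = 33.4/1.017 = 32.842 mm

32.8 mm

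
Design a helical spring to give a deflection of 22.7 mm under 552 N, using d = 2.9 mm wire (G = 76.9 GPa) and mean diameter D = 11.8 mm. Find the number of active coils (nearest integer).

17

Required rate k = F/δ = 552/22.7 = 24.317 N/mm
N_a = Gd⁴/(8D³k) = (76.9×10³ × 2.9⁴)/(8 × 11.8³ × 24.317)
    = 5.43899e+06 / 319631 = 17.02 → 17 coils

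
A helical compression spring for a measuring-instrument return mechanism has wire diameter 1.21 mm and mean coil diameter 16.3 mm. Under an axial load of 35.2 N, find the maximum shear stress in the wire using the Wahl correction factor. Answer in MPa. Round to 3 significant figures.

Spring index C = D/d = 16.3/1.21 = 13.4711
K_W = (4C−1)/(4C−4) + 0.615/C = 52.884/49.884 + 0.0457 = 1.1058
τ₀ = 8FD/(πd³) = 8·35.2·16.3/(π·1.21³) = 4590.08/5.5655 = 824.73 MPa
τ_max = K·τ₀ = 1.1058 × 824.73 = 911.99 MPa

912 MPa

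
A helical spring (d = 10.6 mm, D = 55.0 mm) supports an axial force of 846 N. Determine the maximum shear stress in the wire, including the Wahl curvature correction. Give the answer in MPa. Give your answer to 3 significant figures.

129 MPa

Spring index C = D/d = 55.0/10.6 = 5.1887
K_W = (4C−1)/(4C−4) + 0.615/C = 19.755/16.755 + 0.1185 = 1.2976
τ₀ = 8FD/(πd³) = 8·846·55.0/(π·10.6³) = 372240/3741.7 = 99.485 MPa
τ_max = K·τ₀ = 1.2976 × 99.485 = 129.09 MPa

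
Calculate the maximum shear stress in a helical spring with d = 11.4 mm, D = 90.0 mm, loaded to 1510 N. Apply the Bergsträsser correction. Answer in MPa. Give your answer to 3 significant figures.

274 MPa

Spring index C = D/d = 90.0/11.4 = 7.8947
K_B = (4C+2)/(4C−3) = 33.579/28.579 = 1.1750
τ₀ = 8FD/(πd³) = 8·1510·90.0/(π·11.4³) = 1.0872e+06/4654.4 = 233.59 MPa
τ_max = K·τ₀ = 1.1750 × 233.59 = 274.45 MPa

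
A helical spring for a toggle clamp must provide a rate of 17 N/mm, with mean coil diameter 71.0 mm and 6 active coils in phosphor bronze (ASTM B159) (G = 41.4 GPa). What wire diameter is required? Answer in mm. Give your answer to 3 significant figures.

d = (8D³N_a·k / G)^(1/4) = (8·71.0³·6·17 / (41.4×10³))^0.25
  = (7054.5)^0.25 = 9.1647 mm

9.16 mm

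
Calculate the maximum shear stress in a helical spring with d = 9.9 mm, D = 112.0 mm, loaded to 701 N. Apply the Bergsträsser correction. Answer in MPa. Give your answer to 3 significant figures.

230 MPa

Spring index C = D/d = 112.0/9.9 = 11.3131
K_B = (4C+2)/(4C−3) = 47.253/42.253 = 1.1183
τ₀ = 8FD/(πd³) = 8·701·112.0/(π·9.9³) = 628096/3048.3 = 206.05 MPa
τ_max = K·τ₀ = 1.1183 × 206.05 = 230.43 MPa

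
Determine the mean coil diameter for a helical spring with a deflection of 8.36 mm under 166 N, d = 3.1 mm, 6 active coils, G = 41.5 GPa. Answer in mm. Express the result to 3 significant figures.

15.9 mm

Required rate k = F/δ = 166/8.36 = 19.856 N/mm
D = (Gd⁴/(8N_a·k))^(1/3) = (41.5×10³·3.1⁴/(8·6·19.856))^(1/3)
  = (4021.16)^(1/3) = 15.9020 mm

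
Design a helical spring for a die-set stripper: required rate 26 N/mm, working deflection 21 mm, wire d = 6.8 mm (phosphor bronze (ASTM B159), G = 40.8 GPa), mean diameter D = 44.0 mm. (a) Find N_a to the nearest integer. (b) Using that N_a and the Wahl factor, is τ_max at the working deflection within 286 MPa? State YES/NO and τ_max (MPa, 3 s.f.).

N_a = Gd⁴/(8D³k) = (40.8×10³)(6.8⁴)/(8·44.0³·26) = 4.924 → N_a = 5
Actual rate k = Gd⁴/(8D³·5) = 25.602 N/mm
Working load F = kδ = 25.602·21 = 537.65 N
C = 44.0/6.8 = 6.4706; K_W = (4C−1)/(4C−4)+0.615/C = 1.2321
τ_max = K_W·8FD/(πd³) = 1.2321·191.59 = 236.06 MPa
τ_max ≤ 286 MPa → acceptable

(a) 5 coils; (b) YES, τ_max = 236 MPa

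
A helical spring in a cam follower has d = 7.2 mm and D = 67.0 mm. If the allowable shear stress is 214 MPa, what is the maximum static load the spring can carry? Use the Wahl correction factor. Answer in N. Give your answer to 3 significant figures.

405 N

C = D/d = 67.0/7.2 = 9.3056
K_W = (4C−1)/(4C−4) + 0.615/C = 36.222/33.222 + 0.0661 = 1.1564
τ_max = K·8FD/(πd³) → F_max = τ_allow·πd³/(8DK)
F_max = 214·π·7.2³/(8·67.0·1.1564) = 2.5093e+05/619.83 = 404.85 N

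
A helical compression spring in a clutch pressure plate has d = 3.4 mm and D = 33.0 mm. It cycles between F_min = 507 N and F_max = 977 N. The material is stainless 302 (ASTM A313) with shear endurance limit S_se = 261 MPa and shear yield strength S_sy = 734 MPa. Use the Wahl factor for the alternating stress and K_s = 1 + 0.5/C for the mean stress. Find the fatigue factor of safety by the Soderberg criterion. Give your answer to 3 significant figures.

0.223

C = D/d = 33.0/3.4 = 9.7059; K_W = (4C−1)/(4C−4)+0.615/C = 1.1495; K_s = 1+0.5/C = 1.0515
F_a = (F_max−F_min)/2 = 235 N; F_m = (F_max+F_min)/2 = 742 N
τ_a = K_W·8F_aD/(πd³) = 1.1495 × 502.44 = 577.56 MPa
τ_m = K_s·8F_mD/(πd³) = 1.0515 × 1586.4 = 1668.2 MPa
Soderberg: 1/n_f = τ_a/S_se + τ_m/S_sy = 577.56/261 + 1668.2/734 = 2.21288 + 2.27269 = 4.4856
n_f = 1/4.4856 = 0.2229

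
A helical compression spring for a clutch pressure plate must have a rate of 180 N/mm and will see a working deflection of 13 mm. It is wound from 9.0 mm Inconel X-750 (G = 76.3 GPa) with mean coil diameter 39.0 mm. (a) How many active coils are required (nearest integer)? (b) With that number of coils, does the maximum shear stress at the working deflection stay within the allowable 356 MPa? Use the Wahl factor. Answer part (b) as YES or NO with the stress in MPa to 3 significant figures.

(a) 6 coils; (b) NO, τ_max = 426 MPa

N_a = Gd⁴/(8D³k) = (76.3×10³)(9.0⁴)/(8·39.0³·180) = 5.861 → N_a = 6
Actual rate k = Gd⁴/(8D³·6) = 175.82 N/mm
Working load F = kδ = 175.82·13 = 2285.6 N
C = 39.0/9.0 = 4.3333; K_W = (4C−1)/(4C−4)+0.615/C = 1.3669
τ_max = K_W·8FD/(πd³) = 1.3669·311.37 = 425.62 MPa
τ_max > 356 MPa → exceeds allowable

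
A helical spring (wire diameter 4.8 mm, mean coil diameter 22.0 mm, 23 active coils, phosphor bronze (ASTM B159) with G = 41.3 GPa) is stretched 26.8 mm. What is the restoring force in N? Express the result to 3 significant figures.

k = Gd⁴/(8D³N_a) = (41.3×10³)(4.8⁴)/(8·22.0³·23) = 11.19 N/mm
F = k·δ = 11.19 × 26.8 = 299.89 N

300 N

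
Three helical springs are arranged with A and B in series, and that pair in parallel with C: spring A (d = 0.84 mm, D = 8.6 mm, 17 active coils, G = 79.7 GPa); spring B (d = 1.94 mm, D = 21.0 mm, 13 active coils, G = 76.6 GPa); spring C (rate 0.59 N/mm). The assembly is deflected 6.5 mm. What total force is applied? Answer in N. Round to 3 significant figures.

5.95 N

k_A = Gd⁴/(8D³N_a) = (79.7×10³)(0.84⁴)/(8·8.6³·17) = 0.45871 N/mm
k_B = Gd⁴/(8D³N_a) = (76.6×10³)(1.94⁴)/(8·21.0³·13) = 1.1265 N/mm
Springs A,B series: k_AB = 1/(1/0.45871+1/1.1265) = 0.32598 N/mm; parallel with C: k_eq = 0.32598+0.59 = 0.91598 N/mm
F = k_eq·δ = 0.91598·6.5 = 5.9539 N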